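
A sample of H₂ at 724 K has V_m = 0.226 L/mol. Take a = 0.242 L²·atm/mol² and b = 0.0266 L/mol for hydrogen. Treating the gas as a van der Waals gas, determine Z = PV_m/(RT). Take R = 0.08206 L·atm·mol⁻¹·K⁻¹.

P = RT/(V_m − b) − a/V_m² = (0.08206)(724)/(0.226 − 0.0266) − 0.242/(0.226)²
  = 59.411/0.19940 − 4.7380 = 297.95 − 4.7380 = 293.21 atm
Z = PV_m/(RT) = (293.21)(0.226)/((0.08206)(724)) = 66.265/59.411 = 1.115

Z ≈ 1.115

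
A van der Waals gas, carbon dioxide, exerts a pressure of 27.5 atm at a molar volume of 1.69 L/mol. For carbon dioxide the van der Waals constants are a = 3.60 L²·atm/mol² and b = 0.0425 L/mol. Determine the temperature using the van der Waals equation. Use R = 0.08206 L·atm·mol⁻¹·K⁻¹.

T ≈ 577.4 K

T = (P + a/V_m²)(V_m − b)/R
P + a/V_m² = 27.5 + 3.60/(1.69)² = 28.760 atm
V_m − b = 1.69 − 0.0425 = 1.6475 L/mol
T = (28.760)(1.6475)/0.08206 = 577.4 K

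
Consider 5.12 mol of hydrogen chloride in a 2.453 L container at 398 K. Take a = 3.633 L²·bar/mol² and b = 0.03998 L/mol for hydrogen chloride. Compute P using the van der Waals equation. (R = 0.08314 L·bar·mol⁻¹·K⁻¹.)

P = nRT/(V − nb) − a n²/V²
nRT/(V − nb) = (5.12)(0.08314)(398)/(2.453 − 5.12×0.03998) = 169.42/2.2483 = 75.355 bar
a n²/V² = (3.633)(5.12)²/(2.453)² = 15.827 bar
P = 75.355 − 15.827 = 59.53 bar

P ≈ 59.53 bar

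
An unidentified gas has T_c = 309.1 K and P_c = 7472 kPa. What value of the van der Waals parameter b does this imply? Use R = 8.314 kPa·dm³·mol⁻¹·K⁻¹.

b ≈ 0.04299 dm³/mol

From T_c = 8a/(27Rb) and P_c = a/(27b²): b = R T_c/(8 P_c).
b = (8.314)(309.1)/(8×7472) = 2569.9/59776 = 0.04299 dm³/mol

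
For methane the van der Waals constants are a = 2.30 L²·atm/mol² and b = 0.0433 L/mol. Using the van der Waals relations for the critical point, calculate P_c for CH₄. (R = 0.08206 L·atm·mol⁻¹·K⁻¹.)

For a van der Waals gas, P_c = a/(27b²).
P_c = 2.30/(27×(0.0433)²) = 2.30/0.050622 = 45.43 atm

P_c ≈ 45.43 atm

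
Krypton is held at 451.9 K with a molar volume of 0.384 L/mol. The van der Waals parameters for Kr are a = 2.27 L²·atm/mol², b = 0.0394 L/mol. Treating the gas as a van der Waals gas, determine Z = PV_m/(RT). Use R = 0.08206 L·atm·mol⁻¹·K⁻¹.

Z ≈ 0.9549

P = RT/(V_m − b) − a/V_m² = (0.08206)(451.9)/(0.384 − 0.0394) − 2.27/(0.384)²
  = 37.083/0.34460 − 15.394 = 107.61 − 15.394 = 92.22 atm
Z = PV_m/(RT) = (92.22)(0.384)/((0.08206)(451.9)) = 35.412/37.083 = 0.9549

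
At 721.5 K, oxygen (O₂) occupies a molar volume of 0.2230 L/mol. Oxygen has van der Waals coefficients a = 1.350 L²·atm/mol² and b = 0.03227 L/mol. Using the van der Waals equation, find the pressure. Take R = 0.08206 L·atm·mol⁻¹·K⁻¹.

P = RT/(V_m − b) − a/V_m²
RT/(V_m − b) = (0.08206)(721.5)/(0.2230 − 0.03227) = 59.206/0.19073 = 310.42 atm
a/V_m² = 1.350/(0.2230)² = 27.147 atm
P = 310.42 − 27.147 = 283.3 atm

P ≈ 283.3 atm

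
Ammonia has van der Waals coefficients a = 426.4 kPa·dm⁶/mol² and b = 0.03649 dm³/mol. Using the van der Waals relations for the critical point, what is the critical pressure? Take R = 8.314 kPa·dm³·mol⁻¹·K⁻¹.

P_c ≈ 11861 kPa

For a van der Waals gas, P_c = a/(27b²).
P_c = 426.4/(27×(0.03649)²) = 426.4/0.035951 = 11861 kPa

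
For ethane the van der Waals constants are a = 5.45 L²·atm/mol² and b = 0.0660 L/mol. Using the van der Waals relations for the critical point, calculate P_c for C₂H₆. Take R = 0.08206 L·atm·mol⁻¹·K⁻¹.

For a van der Waals gas, P_c = a/(27b²).
P_c = 5.45/(27×(0.0660)²) = 5.45/0.11761 = 46.34 atm

P_c ≈ 46.34 atm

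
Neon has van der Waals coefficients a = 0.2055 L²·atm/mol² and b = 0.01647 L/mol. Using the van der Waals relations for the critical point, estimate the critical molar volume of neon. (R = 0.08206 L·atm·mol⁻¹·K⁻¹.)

For a van der Waals gas, V_m,c = 3b.
V_m,c = 3×0.01647 = 0.04941 L/mol

V_m,c ≈ 0.04941 L/mol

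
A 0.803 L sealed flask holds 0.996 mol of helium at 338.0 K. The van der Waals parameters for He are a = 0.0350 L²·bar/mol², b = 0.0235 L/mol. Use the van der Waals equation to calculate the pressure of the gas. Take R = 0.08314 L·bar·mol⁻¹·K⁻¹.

P = nRT/(V − nb) − a n²/V²
nRT/(V − nb) = (0.996)(0.08314)(338.0)/(0.803 − 0.996×0.0235) = 27.989/0.77959 = 35.902 bar
a n²/V² = (0.0350)(0.996)²/(0.803)² = 0.053846 bar
P = 35.902 − 0.053846 = 35.85 bar

P ≈ 35.85 bar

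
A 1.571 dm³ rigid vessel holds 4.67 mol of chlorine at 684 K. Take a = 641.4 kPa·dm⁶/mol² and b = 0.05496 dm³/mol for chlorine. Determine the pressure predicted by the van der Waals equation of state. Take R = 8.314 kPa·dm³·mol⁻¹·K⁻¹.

P ≈ 14538 kPa

P = nRT/(V − nb) − a n²/V²
nRT/(V − nb) = (4.67)(8.314)(684)/(1.571 − 4.67×0.05496) = 26557/1.3143 = 20206 kPa
a n²/V² = (641.4)(4.67)²/(1.571)² = 5667.7 kPa
P = 20206 − 5667.7 = 14538 kPa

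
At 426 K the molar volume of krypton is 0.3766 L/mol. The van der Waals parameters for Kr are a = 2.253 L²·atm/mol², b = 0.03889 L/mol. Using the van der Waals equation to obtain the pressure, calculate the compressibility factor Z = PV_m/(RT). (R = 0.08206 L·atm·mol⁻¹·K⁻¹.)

Z ≈ 0.9440

P = RT/(V_m − b) − a/V_m² = (0.08206)(426)/(0.3766 − 0.03889) − 2.253/(0.3766)²
  = 34.958/0.33771 − 15.885 = 103.51 − 15.885 = 87.63 atm
Z = PV_m/(RT) = (87.63)(0.3766)/((0.08206)(426)) = 33.001/34.958 = 0.9440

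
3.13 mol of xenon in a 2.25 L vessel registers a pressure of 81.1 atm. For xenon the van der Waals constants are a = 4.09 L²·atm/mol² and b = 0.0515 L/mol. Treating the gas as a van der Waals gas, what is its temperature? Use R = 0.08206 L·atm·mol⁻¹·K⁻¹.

T ≈ 723.9 K

T = (P + a n²/V²)(V − nb)/(nR)
P + a n²/V² = 81.1 + (4.09)(3.13)²/(2.25)² = 89.015 atm
V − nb = 2.25 − (3.13)(0.0515) = 2.0888 L
T = (89.015)(2.0888)/((3.13)(0.08206)) = 723.9 K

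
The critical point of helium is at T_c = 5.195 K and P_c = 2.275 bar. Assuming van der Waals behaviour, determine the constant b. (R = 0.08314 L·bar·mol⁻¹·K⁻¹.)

b ≈ 0.02373 L/mol

From T_c = 8a/(27Rb) and P_c = a/(27b²): b = R T_c/(8 P_c).
b = (0.08314)(5.195)/(8×2.275) = 0.43191/18.200 = 0.02373 L/mol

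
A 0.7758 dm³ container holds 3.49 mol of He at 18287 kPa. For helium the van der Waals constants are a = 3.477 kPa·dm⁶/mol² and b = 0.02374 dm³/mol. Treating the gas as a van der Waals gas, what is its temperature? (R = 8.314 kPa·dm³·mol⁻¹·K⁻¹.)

T = (P + a n²/V²)(V − nb)/(nR)
P + a n²/V² = 18287 + (3.477)(3.49)²/(0.7758)² = 18357 kPa
V − nb = 0.7758 − (3.49)(0.02374) = 0.69295 dm³
T = (18357)(0.69295)/((3.49)(8.314)) = 438.4 K

T ≈ 438.4 K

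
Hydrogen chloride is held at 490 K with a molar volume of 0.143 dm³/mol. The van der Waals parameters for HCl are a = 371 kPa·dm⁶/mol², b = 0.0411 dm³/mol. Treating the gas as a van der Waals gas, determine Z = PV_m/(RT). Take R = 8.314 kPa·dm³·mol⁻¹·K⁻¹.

P = RT/(V_m − b) − a/V_m² = (8.314)(490)/(0.143 − 0.0411) − 371/(0.143)²
  = 4073.9/0.10190 − 18143 = 39979 − 18143 = 21836 kPa
Z = PV_m/(RT) = (21836)(0.143)/((8.314)(490)) = 3122.5/4073.9 = 0.7665

Z ≈ 0.7665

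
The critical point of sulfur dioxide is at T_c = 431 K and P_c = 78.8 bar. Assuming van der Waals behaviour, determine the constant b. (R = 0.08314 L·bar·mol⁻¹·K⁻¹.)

b ≈ 0.05684 L/mol

From T_c = 8a/(27Rb) and P_c = a/(27b²): b = R T_c/(8 P_c).
b = (0.08314)(431)/(8×78.8) = 35.833/630.40 = 0.05684 L/mol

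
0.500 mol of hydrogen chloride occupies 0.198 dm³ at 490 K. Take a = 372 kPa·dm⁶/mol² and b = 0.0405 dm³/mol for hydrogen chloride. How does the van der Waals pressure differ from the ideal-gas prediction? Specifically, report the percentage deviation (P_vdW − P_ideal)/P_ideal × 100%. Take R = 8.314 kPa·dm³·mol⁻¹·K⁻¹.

-11.67 %

Ideal: P_ideal = nRT/V = (0.500)(8.314)(490)/0.198 = 10287.5 kPa
vdW: P = nRT/(V − nb) − a n²/V² = 2036.93/0.177750 − 93.0000/0.0392040 = 11459.5 − 2372.21 = 9087.3 kPa
% deviation = (9087.3 − 10287.5)/10287.5 × 100% = -11.67%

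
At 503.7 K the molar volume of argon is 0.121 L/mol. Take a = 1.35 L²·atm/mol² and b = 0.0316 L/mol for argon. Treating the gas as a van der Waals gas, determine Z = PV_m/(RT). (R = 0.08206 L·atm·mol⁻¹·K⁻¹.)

P = RT/(V_m − b) − a/V_m² = (0.08206)(503.7)/(0.121 − 0.0316) − 1.35/(0.121)²
  = 41.334/0.089400 − 92.207 = 462.35 − 92.207 = 370.14 atm
Z = PV_m/(RT) = (370.14)(0.121)/((0.08206)(503.7)) = 44.787/41.334 = 1.084

Z ≈ 1.084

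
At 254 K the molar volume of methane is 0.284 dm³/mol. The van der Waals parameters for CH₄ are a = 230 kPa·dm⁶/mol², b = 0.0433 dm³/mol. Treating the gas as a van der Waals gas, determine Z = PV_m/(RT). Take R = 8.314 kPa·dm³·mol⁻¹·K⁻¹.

P = RT/(V_m − b) − a/V_m² = (8.314)(254)/(0.284 − 0.0433) − 230/(0.284)²
  = 2111.8/0.24070 − 2851.6 = 8773.6 − 2851.6 = 5922.0 kPa
Z = PV_m/(RT) = (5922.0)(0.284)/((8.314)(254)) = 1681.8/2111.8 = 0.7964

Z ≈ 0.7964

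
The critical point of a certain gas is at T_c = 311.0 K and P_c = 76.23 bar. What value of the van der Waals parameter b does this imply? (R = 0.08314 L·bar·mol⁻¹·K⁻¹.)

b ≈ 0.04240 L/mol

From T_c = 8a/(27Rb) and P_c = a/(27b²): b = R T_c/(8 P_c).
b = (0.08314)(311.0)/(8×76.23) = 25.857/609.84 = 0.04240 L/mol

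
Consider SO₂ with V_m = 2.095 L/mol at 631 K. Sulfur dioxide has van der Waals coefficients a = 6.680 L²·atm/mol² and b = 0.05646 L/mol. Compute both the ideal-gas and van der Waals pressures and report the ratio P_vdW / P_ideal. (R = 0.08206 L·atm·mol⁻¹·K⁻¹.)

P_vdW / P_ideal ≈ 0.9661

Ideal: P_ideal = RT/V_m = (0.08206)(631)/2.095 = 24.7159 atm
vdW: P = RT/(V_m − b) − a/V_m² = 51.7799/2.03854 − 6.680/4.38903 = 25.4005 − 1.52198 = 23.8785 atm
Ratio = 23.8785/24.7159 = 0.9661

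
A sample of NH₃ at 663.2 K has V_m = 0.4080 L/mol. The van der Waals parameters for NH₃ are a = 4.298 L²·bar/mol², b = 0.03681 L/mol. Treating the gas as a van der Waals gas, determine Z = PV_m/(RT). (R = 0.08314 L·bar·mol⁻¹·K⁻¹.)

P = RT/(V_m − b) − a/V_m² = (0.08314)(663.2)/(0.4080 − 0.03681) − 4.298/(0.4080)²
  = 55.138/0.37119 − 25.819 = 148.54 − 25.819 = 122.72 bar
Z = PV_m/(RT) = (122.72)(0.4080)/((0.08314)(663.2)) = 50.070/55.138 = 0.9081

Z ≈ 0.9081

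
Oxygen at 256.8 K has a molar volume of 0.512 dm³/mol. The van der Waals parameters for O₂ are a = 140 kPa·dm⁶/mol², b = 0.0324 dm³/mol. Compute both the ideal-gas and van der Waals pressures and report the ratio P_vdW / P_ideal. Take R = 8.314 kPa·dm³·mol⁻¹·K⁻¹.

Ideal: P_ideal = RT/V_m = (8.314)(256.8)/0.512 = 4169.99 kPa
vdW: P = RT/(V_m − b) − a/V_m² = 2135.04/0.479600 − 140/0.262144 = 4451.71 − 534.058 = 3917.65 kPa
Ratio = 3917.65/4169.99 = 0.9395

P_vdW / P_ideal ≈ 0.9395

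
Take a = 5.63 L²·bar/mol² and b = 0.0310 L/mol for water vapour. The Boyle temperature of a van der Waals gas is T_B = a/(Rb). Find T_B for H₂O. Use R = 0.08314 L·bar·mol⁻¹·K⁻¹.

For a van der Waals gas the second virial coefficient B₂ = b − a/(RT) vanishes at T_B = a/(Rb).
T_B = 5.63/(0.08314×0.0310) = 5.63/0.0025773 = 2184 K

T_B ≈ 2184 K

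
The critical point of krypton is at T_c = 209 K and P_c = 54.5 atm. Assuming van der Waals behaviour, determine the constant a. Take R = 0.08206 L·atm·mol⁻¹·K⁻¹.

From T_c = 8a/(27Rb) and P_c = a/(27b²): a = 27 R² T_c²/(64 P_c).
a = 27×(0.08206)²×(209)²/(64×54.5) = 7941.8/3488.0 = 2.277 L²·atm/mol²

a ≈ 2.277 L²·atm/mol²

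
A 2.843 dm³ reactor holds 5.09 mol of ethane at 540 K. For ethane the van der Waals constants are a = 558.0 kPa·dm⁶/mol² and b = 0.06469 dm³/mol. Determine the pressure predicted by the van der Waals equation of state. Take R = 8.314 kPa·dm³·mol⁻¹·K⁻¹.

P = nRT/(V − nb) − a n²/V²
nRT/(V − nb) = (5.09)(8.314)(540)/(2.843 − 5.09×0.06469) = 22852/2.5137 = 9091.0 kPa
a n²/V² = (558.0)(5.09)²/(2.843)² = 1788.6 kPa
P = 9091.0 − 1788.6 = 7302 kPa

P ≈ 7302 kPa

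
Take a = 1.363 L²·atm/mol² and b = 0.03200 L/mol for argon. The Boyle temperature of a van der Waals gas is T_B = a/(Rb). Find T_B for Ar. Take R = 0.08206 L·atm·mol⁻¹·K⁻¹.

T_B ≈ 519.1 K

For a van der Waals gas the second virial coefficient B₂ = b − a/(RT) vanishes at T_B = a/(Rb).
T_B = 1.363/(0.08206×0.03200) = 1.363/0.0026259 = 519.1 K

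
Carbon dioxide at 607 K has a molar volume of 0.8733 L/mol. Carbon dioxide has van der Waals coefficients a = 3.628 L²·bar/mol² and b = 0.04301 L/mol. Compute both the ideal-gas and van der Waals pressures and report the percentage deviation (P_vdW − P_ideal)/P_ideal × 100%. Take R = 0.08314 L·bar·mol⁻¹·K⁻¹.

Ideal: P_ideal = RT/V_m = (0.08314)(607)/0.8733 = 57.7877 bar
vdW: P = RT/(V_m − b) − a/V_m² = 50.4660/0.830290 − 3.628/0.762653 = 60.7812 − 4.75708 = 56.0241 bar
% deviation = (56.0241 − 57.7877)/57.7877 × 100% = -3.05%

-3.05 %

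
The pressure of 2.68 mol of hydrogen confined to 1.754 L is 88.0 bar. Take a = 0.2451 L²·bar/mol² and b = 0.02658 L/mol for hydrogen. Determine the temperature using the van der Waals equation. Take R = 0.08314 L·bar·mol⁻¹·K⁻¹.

T = (P + a n²/V²)(V − nb)/(nR)
P + a n²/V² = 88.0 + (0.2451)(2.68)²/(1.754)² = 88.572 bar
V − nb = 1.754 − (2.68)(0.02658) = 1.6828 L
T = (88.572)(1.6828)/((2.68)(0.08314)) = 668.9 K

T ≈ 668.9 K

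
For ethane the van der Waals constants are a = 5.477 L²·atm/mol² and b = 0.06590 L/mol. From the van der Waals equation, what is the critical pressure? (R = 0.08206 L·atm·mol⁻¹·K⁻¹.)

For a van der Waals gas, P_c = a/(27b²).
P_c = 5.477/(27×(0.06590)²) = 5.477/0.11726 = 46.71 atm

P_c ≈ 46.71 atm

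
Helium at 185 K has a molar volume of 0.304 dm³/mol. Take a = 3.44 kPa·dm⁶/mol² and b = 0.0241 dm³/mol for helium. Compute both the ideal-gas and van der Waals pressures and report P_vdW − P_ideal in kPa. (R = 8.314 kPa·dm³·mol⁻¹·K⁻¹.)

ΔP ≈ 398.4 kPa

Ideal: P_ideal = RT/V_m = (8.314)(185)/0.304 = 5059.51 kPa
vdW: P = RT/(V_m − b) − a/V_m² = 1538.09/0.279900 − 3.44/0.0924160 = 5495.14 − 37.2230 = 5457.92 kPa
ΔP = 5457.92 − 5059.51 = 398.4 kPa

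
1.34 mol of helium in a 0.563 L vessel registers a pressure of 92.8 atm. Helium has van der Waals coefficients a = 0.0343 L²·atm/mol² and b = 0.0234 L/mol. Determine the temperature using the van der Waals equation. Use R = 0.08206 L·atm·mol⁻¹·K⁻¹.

T = (P + a n²/V²)(V − nb)/(nR)
P + a n²/V² = 92.8 + (0.0343)(1.34)²/(0.563)² = 92.994 atm
V − nb = 0.563 − (1.34)(0.0234) = 0.53164 L
T = (92.994)(0.53164)/((1.34)(0.08206)) = 449.6 K

T ≈ 449.6 K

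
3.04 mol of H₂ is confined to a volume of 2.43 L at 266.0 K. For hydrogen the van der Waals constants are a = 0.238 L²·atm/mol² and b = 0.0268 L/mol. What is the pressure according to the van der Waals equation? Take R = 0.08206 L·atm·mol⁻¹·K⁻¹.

P ≈ 27.88 atm

P = nRT/(V − nb) − a n²/V²
nRT/(V − nb) = (3.04)(0.08206)(266.0)/(2.43 − 3.04×0.0268) = 66.357/2.3485 = 28.255 atm
a n²/V² = (0.238)(3.04)²/(2.43)² = 0.37249 atm
P = 28.255 − 0.37249 = 27.88 atm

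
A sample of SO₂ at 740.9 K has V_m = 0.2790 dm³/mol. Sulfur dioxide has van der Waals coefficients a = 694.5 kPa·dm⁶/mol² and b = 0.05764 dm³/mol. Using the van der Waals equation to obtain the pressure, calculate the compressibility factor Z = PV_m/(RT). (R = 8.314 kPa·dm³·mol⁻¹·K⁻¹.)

P = RT/(V_m − b) − a/V_m² = (8.314)(740.9)/(0.2790 − 0.05764) − 694.5/(0.2790)²
  = 6159.8/0.22136 − 8922.0 = 27827 − 8922.0 = 18905 kPa
Z = PV_m/(RT) = (18905)(0.2790)/((8.314)(740.9)) = 5274.5/6159.8 = 0.8563

Z ≈ 0.8563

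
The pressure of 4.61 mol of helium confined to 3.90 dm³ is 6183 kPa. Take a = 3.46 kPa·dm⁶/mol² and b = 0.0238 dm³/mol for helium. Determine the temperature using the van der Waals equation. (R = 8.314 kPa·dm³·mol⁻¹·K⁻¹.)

T ≈ 611.9 K

T = (P + a n²/V²)(V − nb)/(nR)
P + a n²/V² = 6183 + (3.46)(4.61)²/(3.90)² = 6187.8 kPa
V − nb = 3.90 − (4.61)(0.0238) = 3.7903 dm³
T = (6187.8)(3.7903)/((4.61)(8.314)) = 611.9 K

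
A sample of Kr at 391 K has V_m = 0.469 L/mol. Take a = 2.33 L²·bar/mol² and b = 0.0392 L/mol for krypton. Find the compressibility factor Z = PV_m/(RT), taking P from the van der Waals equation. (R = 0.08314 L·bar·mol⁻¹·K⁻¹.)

Z ≈ 0.9384

P = RT/(V_m − b) − a/V_m² = (0.08314)(391)/(0.469 − 0.0392) − 2.33/(0.469)²
  = 32.508/0.42980 − 10.593 = 75.635 − 10.593 = 65.042 bar
Z = PV_m/(RT) = (65.042)(0.469)/((0.08314)(391)) = 30.505/32.508 = 0.9384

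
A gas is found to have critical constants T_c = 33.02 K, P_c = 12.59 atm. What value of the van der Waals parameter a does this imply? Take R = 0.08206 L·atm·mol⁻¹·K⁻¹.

a ≈ 0.2460 L²·atm/mol²

From T_c = 8a/(27Rb) and P_c = a/(27b²): a = 27 R² T_c²/(64 P_c).
a = 27×(0.08206)²×(33.02)²/(64×12.59) = 198.24/805.76 = 0.2460 L²·atm/mol²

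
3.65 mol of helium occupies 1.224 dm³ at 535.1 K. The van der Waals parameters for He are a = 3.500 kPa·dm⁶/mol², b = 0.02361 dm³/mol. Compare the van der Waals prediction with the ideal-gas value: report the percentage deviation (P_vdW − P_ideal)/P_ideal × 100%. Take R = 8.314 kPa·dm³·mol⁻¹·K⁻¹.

Ideal: P_ideal = nRT/V = (3.65)(8.314)(535.1)/1.224 = 13266.5 kPa
vdW: P = nRT/(V − nb) − a n²/V² = 16238.2/1.13782 − 46.6288/1.49818 = 14271.3 − 31.1236 = 14240.2 kPa
% deviation = (14240.2 − 13266.5)/13266.5 × 100% = 7.34%

7.34 %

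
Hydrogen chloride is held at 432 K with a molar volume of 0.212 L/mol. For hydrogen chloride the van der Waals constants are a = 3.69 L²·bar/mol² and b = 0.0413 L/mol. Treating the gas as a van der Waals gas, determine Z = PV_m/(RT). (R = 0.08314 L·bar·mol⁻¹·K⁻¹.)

Z ≈ 0.7573

P = RT/(V_m − b) − a/V_m² = (0.08314)(432)/(0.212 − 0.0413) − 3.69/(0.212)²
  = 35.916/0.17070 − 82.102 = 210.40 − 82.102 = 128.30 bar
Z = PV_m/(RT) = (128.30)(0.212)/((0.08314)(432)) = 27.200/35.916 = 0.7573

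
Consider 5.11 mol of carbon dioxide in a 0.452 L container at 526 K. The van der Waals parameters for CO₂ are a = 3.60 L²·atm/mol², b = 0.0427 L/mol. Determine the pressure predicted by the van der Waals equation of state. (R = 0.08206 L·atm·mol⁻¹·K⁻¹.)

P ≈ 483.3 atm

P = nRT/(V − nb) − a n²/V²
nRT/(V − nb) = (5.11)(0.08206)(526)/(0.452 − 5.11×0.0427) = 220.57/0.23380 = 943.41 atm
a n²/V² = (3.60)(5.11)²/(0.452)² = 460.12 atm
P = 943.41 − 460.12 = 483.3 atm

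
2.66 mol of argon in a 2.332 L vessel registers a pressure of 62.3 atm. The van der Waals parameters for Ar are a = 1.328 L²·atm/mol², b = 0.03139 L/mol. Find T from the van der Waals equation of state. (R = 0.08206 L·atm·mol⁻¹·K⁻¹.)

T ≈ 659.6 K

T = (P + a n²/V²)(V − nb)/(nR)
P + a n²/V² = 62.3 + (1.328)(2.66)²/(2.332)² = 64.028 atm
V − nb = 2.332 − (2.66)(0.03139) = 2.2485 L
T = (64.028)(2.2485)/((2.66)(0.08206)) = 659.6 K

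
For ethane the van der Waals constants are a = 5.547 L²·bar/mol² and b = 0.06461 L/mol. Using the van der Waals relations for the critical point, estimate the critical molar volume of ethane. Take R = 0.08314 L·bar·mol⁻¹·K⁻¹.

V_m,c ≈ 0.1938 L/mol

For a van der Waals gas, V_m,c = 3b.
V_m,c = 3×0.06461 = 0.1938 L/mol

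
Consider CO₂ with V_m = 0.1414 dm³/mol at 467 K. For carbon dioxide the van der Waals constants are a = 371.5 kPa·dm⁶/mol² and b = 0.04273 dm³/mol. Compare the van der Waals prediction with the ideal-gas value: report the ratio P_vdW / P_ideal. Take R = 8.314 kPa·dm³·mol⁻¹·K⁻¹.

Ideal: P_ideal = RT/V_m = (8.314)(467)/0.1414 = 27458.5 kPa
vdW: P = RT/(V_m − b) − a/V_m² = 3882.64/0.0986700 − 371.5/0.0199940 = 39349.8 − 18580.6 = 20769.2 kPa
Ratio = 20769.2/27458.5 = 0.7564

P_vdW / P_ideal ≈ 0.7564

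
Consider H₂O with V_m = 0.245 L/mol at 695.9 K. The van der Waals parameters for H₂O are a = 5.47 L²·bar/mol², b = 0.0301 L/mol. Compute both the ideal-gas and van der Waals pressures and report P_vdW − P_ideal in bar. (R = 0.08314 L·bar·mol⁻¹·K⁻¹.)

Ideal: P_ideal = RT/V_m = (0.08314)(695.9)/0.245 = 236.152 bar
vdW: P = RT/(V_m − b) − a/V_m² = 57.8571/0.214900 − 5.47/0.0600250 = 269.228 − 91.1287 = 178.099 bar
ΔP = 178.099 − 236.152 = -58.05 bar

ΔP ≈ -58.05 bar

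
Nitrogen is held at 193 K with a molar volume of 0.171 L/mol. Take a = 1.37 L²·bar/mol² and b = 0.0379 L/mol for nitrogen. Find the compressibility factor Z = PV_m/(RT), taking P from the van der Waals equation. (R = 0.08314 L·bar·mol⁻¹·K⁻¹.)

Z ≈ 0.7855

P = RT/(V_m − b) − a/V_m² = (0.08314)(193)/(0.171 − 0.0379) − 1.37/(0.171)²
  = 16.046/0.13310 − 46.852 = 120.56 − 46.852 = 73.71 bar
Z = PV_m/(RT) = (73.71)(0.171)/((0.08314)(193)) = 12.604/16.046 = 0.7855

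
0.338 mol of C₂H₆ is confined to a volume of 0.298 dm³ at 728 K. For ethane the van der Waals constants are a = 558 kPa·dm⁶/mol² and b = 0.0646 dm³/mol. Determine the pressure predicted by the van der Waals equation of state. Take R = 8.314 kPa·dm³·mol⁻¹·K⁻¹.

P = nRT/(V − nb) − a n²/V²
nRT/(V − nb) = (0.338)(8.314)(728)/(0.298 − 0.338×0.0646) = 2045.8/0.27617 = 7407.8 kPa
a n²/V² = (558)(0.338)²/(0.298)² = 717.85 kPa
P = 7407.8 − 717.85 = 6690 kPa

P ≈ 6690 kPa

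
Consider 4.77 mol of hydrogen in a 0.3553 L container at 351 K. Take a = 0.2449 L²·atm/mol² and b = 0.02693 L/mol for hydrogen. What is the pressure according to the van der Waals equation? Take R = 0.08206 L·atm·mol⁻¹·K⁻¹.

P ≈ 561.5 atm

P = nRT/(V − nb) − a n²/V²
nRT/(V − nb) = (4.77)(0.08206)(351)/(0.3553 − 4.77×0.02693) = 137.39/0.22684 = 605.67 atm
a n²/V² = (0.2449)(4.77)²/(0.3553)² = 44.140 atm
P = 605.67 − 44.140 = 561.5 atm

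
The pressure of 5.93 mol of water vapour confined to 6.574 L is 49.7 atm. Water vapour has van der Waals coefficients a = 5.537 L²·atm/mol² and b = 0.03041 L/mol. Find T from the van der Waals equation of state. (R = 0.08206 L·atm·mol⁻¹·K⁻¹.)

T = (P + a n²/V²)(V − nb)/(nR)
P + a n²/V² = 49.7 + (5.537)(5.93)²/(6.574)² = 54.205 atm
V − nb = 6.574 − (5.93)(0.03041) = 6.3937 L
T = (54.205)(6.3937)/((5.93)(0.08206)) = 712.2 K

T ≈ 712.2 K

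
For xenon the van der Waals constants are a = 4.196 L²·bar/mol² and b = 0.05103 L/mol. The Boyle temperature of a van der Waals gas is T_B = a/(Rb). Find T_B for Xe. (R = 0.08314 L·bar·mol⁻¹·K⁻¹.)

For a van der Waals gas the second virial coefficient B₂ = b − a/(RT) vanishes at T_B = a/(Rb).
T_B = 4.196/(0.08314×0.05103) = 4.196/0.0042426 = 989.0 K

T_B ≈ 989.0 K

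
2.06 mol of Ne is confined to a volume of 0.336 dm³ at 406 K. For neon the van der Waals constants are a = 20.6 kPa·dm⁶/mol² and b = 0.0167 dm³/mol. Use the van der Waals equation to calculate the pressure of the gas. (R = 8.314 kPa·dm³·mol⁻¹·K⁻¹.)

P = nRT/(V − nb) − a n²/V²
nRT/(V − nb) = (2.06)(8.314)(406)/(0.336 − 2.06×0.0167) = 6953.5/0.30160 = 23055 kPa
a n²/V² = (20.6)(2.06)²/(0.336)² = 774.32 kPa
P = 23055 − 774.32 = 22281 kPa

P ≈ 22281 kPa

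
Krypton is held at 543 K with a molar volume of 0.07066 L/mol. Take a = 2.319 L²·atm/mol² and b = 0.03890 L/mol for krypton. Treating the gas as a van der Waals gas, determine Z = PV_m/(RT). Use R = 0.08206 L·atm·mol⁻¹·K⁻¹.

Z ≈ 1.488

P = RT/(V_m − b) − a/V_m² = (0.08206)(543)/(0.07066 − 0.03890) − 2.319/(0.07066)²
  = 44.559/0.031760 − 464.47 = 1403.0 − 464.47 = 938.5 atm
Z = PV_m/(RT) = (938.5)(0.07066)/((0.08206)(543)) = 66.314/44.559 = 1.488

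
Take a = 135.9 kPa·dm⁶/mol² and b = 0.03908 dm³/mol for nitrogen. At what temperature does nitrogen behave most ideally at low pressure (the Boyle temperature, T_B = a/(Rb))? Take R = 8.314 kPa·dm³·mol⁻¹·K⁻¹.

For a van der Waals gas the second virial coefficient B₂ = b − a/(RT) vanishes at T_B = a/(Rb).
T_B = 135.9/(8.314×0.03908) = 135.9/0.32491 = 418.3 K

T_B ≈ 418.3 K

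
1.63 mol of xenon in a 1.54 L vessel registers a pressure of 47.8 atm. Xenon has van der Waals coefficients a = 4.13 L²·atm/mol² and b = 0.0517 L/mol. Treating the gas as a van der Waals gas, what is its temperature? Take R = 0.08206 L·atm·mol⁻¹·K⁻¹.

T ≈ 570.6 K

T = (P + a n²/V²)(V − nb)/(nR)
P + a n²/V² = 47.8 + (4.13)(1.63)²/(1.54)² = 52.427 atm
V − nb = 1.54 − (1.63)(0.0517) = 1.4557 L
T = (52.427)(1.4557)/((1.63)(0.08206)) = 570.6 K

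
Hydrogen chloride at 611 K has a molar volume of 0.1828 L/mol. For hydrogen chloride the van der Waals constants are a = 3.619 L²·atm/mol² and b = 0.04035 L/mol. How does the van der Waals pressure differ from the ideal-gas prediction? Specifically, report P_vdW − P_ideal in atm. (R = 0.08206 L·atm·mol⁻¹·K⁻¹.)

Ideal: P_ideal = RT/V_m = (0.08206)(611)/0.1828 = 274.282 atm
vdW: P = RT/(V_m − b) − a/V_m² = 50.1387/0.142450 − 3.619/0.0334158 = 351.974 − 108.302 = 243.672 atm
ΔP = 243.672 − 274.282 = -30.61 atm

ΔP ≈ -30.61 atm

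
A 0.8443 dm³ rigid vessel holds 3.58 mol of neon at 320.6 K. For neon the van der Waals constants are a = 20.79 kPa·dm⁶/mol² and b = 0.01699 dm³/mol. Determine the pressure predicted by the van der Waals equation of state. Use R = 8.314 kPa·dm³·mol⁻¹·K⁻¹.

P ≈ 11806 kPa

P = nRT/(V − nb) − a n²/V²
nRT/(V − nb) = (3.58)(8.314)(320.6)/(0.8443 − 3.58×0.01699) = 9542.4/0.78348 = 12180 kPa
a n²/V² = (20.79)(3.58)²/(0.8443)² = 373.79 kPa
P = 12180 − 373.79 = 11806 kPa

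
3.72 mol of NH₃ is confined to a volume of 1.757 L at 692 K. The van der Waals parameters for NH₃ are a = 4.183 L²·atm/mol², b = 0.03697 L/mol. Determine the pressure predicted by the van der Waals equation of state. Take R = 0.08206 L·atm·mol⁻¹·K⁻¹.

P = nRT/(V − nb) − a n²/V²
nRT/(V − nb) = (3.72)(0.08206)(692)/(1.757 − 3.72×0.03697) = 211.24/1.6195 = 130.44 atm
a n²/V² = (4.183)(3.72)²/(1.757)² = 18.751 atm
P = 130.44 − 18.751 = 111.7 atm

P ≈ 111.7 atm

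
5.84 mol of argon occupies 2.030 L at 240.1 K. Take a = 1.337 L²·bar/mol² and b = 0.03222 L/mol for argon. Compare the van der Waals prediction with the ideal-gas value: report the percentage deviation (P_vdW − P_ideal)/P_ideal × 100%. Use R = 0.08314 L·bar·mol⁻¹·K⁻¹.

-9.05 %

Ideal: P_ideal = nRT/V = (5.84)(0.08314)(240.1)/2.030 = 57.4274 bar
vdW: P = nRT/(V − nb) − a n²/V² = 116.578/1.84184 − 45.5992/4.12090 = 63.2943 − 11.0653 = 52.2290 bar
% deviation = (52.2290 − 57.4274)/57.4274 × 100% = -9.05%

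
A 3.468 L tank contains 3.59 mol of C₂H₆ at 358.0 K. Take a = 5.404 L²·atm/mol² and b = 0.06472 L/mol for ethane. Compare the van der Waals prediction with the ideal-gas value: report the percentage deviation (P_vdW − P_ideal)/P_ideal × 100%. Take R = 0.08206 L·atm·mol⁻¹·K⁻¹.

Ideal: P_ideal = nRT/V = (3.59)(0.08206)(358.0)/3.468 = 30.4109 atm
vdW: P = nRT/(V − nb) − a n²/V² = 105.465/3.23566 − 69.6473/12.0270 = 32.5946 − 5.79091 = 26.8037 atm
% deviation = (26.8037 − 30.4109)/30.4109 × 100% = -11.86%

-11.86 %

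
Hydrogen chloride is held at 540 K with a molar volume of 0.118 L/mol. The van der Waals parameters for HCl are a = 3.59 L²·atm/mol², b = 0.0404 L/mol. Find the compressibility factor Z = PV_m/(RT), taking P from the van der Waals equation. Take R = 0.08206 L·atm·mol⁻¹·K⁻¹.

P = RT/(V_m − b) − a/V_m² = (0.08206)(540)/(0.118 − 0.0404) − 3.59/(0.118)²
  = 44.312/0.077600 − 257.83 = 571.03 − 257.83 = 313.20 atm
Z = PV_m/(RT) = (313.20)(0.118)/((0.08206)(540)) = 36.958/44.312 = 0.8340

Z ≈ 0.8340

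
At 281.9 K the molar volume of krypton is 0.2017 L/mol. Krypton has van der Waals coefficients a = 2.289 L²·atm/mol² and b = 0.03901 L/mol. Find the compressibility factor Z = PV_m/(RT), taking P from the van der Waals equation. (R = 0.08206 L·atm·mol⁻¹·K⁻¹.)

Z ≈ 0.7492

P = RT/(V_m − b) − a/V_m² = (0.08206)(281.9)/(0.2017 − 0.03901) − 2.289/(0.2017)²
  = 23.133/0.16269 − 56.264 = 142.19 − 56.264 = 85.93 atm
Z = PV_m/(RT) = (85.93)(0.2017)/((0.08206)(281.9)) = 17.332/23.133 = 0.7492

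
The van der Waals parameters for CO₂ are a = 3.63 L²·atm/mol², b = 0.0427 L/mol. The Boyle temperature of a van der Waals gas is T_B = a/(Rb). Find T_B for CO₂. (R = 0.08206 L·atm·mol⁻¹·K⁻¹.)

For a van der Waals gas the second virial coefficient B₂ = b − a/(RT) vanishes at T_B = a/(Rb).
T_B = 3.63/(0.08206×0.0427) = 3.63/0.0035040 = 1036 K

T_B ≈ 1036 K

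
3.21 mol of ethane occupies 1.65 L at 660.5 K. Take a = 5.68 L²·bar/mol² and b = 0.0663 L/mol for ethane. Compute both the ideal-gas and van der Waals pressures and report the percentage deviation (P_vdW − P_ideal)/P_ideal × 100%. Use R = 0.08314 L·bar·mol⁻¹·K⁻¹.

Ideal: P_ideal = nRT/V = (3.21)(0.08314)(660.5)/1.65 = 106.833 bar
vdW: P = nRT/(V − nb) − a n²/V² = 176.274/1.43718 − 58.5273/2.72250 = 122.653 − 21.4976 = 101.155 bar
% deviation = (101.155 − 106.833)/106.833 × 100% = -5.31%

-5.31 %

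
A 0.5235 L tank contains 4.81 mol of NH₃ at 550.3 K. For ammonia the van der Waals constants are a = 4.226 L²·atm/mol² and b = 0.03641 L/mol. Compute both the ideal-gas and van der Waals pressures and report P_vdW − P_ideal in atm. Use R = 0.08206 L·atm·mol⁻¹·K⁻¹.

Ideal: P_ideal = nRT/V = (4.81)(0.08206)(550.3)/0.5235 = 414.915 atm
vdW: P = nRT/(V − nb) − a n²/V² = 217.208/0.348368 − 97.7732/0.274052 = 623.502 − 356.769 = 266.733 atm
ΔP = 266.733 − 414.915 = -148.2 atm

ΔP ≈ -148.2 atm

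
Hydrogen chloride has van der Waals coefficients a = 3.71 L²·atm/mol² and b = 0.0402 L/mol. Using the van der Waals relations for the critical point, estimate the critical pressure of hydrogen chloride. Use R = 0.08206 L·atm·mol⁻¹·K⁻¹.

For a van der Waals gas, P_c = a/(27b²).
P_c = 3.71/(27×(0.0402)²) = 3.71/0.043633 = 85.03 atm

P_c ≈ 85.03 atm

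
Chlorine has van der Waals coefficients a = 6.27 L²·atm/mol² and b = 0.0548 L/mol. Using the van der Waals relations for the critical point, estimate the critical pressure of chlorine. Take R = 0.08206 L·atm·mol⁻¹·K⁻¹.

P_c ≈ 77.33 atm

For a van der Waals gas, P_c = a/(27b²).
P_c = 6.27/(27×(0.0548)²) = 6.27/0.081082 = 77.33 atm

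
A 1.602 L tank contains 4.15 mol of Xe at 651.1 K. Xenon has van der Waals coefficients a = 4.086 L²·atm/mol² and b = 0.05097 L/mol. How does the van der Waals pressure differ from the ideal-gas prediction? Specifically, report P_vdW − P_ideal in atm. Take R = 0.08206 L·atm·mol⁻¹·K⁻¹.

ΔP ≈ -6.36 atm

Ideal: P_ideal = nRT/V = (4.15)(0.08206)(651.1)/1.602 = 138.409 atm
vdW: P = nRT/(V − nb) − a n²/V² = 221.731/1.39047 − 70.3711/2.56640 = 159.465 − 27.4202 = 132.045 atm
ΔP = 132.045 − 138.409 = -6.36 atm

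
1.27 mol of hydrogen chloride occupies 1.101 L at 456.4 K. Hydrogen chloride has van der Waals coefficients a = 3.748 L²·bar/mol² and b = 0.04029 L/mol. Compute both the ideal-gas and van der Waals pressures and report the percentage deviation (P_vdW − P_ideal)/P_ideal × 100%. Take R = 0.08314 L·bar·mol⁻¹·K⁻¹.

Ideal: P_ideal = nRT/V = (1.27)(0.08314)(456.4)/1.101 = 43.7695 bar
vdW: P = nRT/(V − nb) − a n²/V² = 48.1903/1.04983 − 6.04515/1.21220 = 45.9030 − 4.98692 = 40.9161 bar
% deviation = (40.9161 − 43.7695)/43.7695 × 100% = -6.52%

-6.52 %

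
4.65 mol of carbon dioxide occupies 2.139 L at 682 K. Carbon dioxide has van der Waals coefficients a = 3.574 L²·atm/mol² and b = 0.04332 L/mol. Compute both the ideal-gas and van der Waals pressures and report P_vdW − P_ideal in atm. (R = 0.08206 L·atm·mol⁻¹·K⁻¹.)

ΔP ≈ -4.24 atm

Ideal: P_ideal = nRT/V = (4.65)(0.08206)(682)/2.139 = 121.663 atm
vdW: P = nRT/(V − nb) − a n²/V² = 260.237/1.93756 − 77.2788/4.57532 = 134.312 − 16.8904 = 117.422 atm
ΔP = 117.422 − 121.663 = -4.24 atm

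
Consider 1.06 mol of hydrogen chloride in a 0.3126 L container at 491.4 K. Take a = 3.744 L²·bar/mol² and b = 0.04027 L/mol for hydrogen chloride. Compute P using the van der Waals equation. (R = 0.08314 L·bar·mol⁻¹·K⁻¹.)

P ≈ 117.4 bar

P = nRT/(V − nb) − a n²/V²
nRT/(V − nb) = (1.06)(0.08314)(491.4)/(0.3126 − 1.06×0.04027) = 43.306/0.26991 = 160.45 bar
a n²/V² = (3.744)(1.06)²/(0.3126)² = 43.050 bar
P = 160.45 − 43.050 = 117.4 bar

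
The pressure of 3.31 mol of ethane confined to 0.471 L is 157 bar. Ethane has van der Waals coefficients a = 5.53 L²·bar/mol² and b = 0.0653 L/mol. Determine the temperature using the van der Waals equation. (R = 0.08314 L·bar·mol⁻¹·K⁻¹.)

T = (P + a n²/V²)(V − nb)/(nR)
P + a n²/V² = 157 + (5.53)(3.31)²/(0.471)² = 430.11 bar
V − nb = 0.471 − (3.31)(0.0653) = 0.25486 L
T = (430.11)(0.25486)/((3.31)(0.08314)) = 398.3 K

T ≈ 398.3 K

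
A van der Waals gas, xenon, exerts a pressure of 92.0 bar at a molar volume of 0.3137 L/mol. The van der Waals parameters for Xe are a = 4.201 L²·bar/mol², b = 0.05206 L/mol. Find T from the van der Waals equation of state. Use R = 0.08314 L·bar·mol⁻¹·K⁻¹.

T ≈ 423.9 K

T = (P + a/V_m²)(V_m − b)/R
P + a/V_m² = 92.0 + 4.201/(0.3137)² = 134.69 bar
V_m − b = 0.3137 − 0.05206 = 0.26164 L/mol
T = (134.69)(0.26164)/0.08314 = 423.9 K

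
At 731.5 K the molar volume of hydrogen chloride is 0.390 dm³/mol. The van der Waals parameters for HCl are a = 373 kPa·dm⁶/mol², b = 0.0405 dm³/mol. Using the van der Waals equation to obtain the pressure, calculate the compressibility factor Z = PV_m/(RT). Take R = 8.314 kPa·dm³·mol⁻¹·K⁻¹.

P = RT/(V_m − b) − a/V_m² = (8.314)(731.5)/(0.390 − 0.0405) − 373/(0.390)²
  = 6081.7/0.34950 − 2452.3 = 17401 − 2452.3 = 14949 kPa
Z = PV_m/(RT) = (14949)(0.390)/((8.314)(731.5)) = 5830.1/6081.7 = 0.9586

Z ≈ 0.9586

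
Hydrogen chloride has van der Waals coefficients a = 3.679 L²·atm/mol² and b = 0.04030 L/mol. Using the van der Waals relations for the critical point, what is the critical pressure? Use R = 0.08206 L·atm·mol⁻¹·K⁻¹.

P_c ≈ 83.90 atm

For a van der Waals gas, P_c = a/(27b²).
P_c = 3.679/(27×(0.04030)²) = 3.679/0.043850 = 83.90 atm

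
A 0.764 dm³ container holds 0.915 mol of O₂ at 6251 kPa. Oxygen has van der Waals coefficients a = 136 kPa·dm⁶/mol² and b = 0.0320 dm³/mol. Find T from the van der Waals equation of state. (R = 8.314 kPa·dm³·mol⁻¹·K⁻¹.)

T = (P + a n²/V²)(V − nb)/(nR)
P + a n²/V² = 6251 + (136)(0.915)²/(0.764)² = 6446.1 kPa
V − nb = 0.764 − (0.915)(0.0320) = 0.73472 dm³
T = (6446.1)(0.73472)/((0.915)(8.314)) = 622.6 K

T ≈ 622.6 K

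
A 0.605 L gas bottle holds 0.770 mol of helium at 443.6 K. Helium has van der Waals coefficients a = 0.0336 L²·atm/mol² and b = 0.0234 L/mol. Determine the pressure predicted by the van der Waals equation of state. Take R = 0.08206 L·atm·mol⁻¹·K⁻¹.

P = nRT/(V − nb) − a n²/V²
nRT/(V − nb) = (0.770)(0.08206)(443.6)/(0.605 − 0.770×0.0234) = 28.029/0.58698 = 47.751 atm
a n²/V² = (0.0336)(0.770)²/(0.605)² = 0.054426 atm
P = 47.751 − 0.054426 = 47.70 atm

P ≈ 47.70 atm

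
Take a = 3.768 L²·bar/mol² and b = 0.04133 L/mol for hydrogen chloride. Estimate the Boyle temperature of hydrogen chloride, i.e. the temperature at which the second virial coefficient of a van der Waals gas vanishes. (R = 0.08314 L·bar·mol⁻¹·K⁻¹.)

For a van der Waals gas the second virial coefficient B₂ = b − a/(RT) vanishes at T_B = a/(Rb).
T_B = 3.768/(0.08314×0.04133) = 3.768/0.0034362 = 1097 K

T_B ≈ 1097 K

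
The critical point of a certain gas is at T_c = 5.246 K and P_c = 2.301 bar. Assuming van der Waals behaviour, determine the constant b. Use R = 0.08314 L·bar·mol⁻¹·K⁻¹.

From T_c = 8a/(27Rb) and P_c = a/(27b²): b = R T_c/(8 P_c).
b = (0.08314)(5.246)/(8×2.301) = 0.43615/18.408 = 0.02369 L/mol

b ≈ 0.02369 L/mol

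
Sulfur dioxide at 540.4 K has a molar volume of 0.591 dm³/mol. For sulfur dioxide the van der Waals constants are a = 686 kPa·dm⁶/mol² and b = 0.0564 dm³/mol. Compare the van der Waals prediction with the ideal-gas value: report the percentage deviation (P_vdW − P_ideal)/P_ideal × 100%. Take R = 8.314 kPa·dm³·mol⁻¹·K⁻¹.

Ideal: P_ideal = RT/V_m = (8.314)(540.4)/0.591 = 7602.18 kPa
vdW: P = RT/(V_m − b) − a/V_m² = 4492.89/0.534600 − 686/0.349281 = 8404.21 − 1964.03 = 6440.18 kPa
% deviation = (6440.18 − 7602.18)/7602.18 × 100% = -15.29%

-15.29 %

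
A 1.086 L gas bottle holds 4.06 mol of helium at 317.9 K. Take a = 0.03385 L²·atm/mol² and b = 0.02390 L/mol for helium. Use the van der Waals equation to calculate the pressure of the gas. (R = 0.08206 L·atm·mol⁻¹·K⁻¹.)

P ≈ 106.6 atm

P = nRT/(V − nb) − a n²/V²
nRT/(V − nb) = (4.06)(0.08206)(317.9)/(1.086 − 4.06×0.02390) = 105.91/0.98897 = 107.09 atm
a n²/V² = (0.03385)(4.06)²/(1.086)² = 0.47310 atm
P = 107.09 − 0.47310 = 106.6 atm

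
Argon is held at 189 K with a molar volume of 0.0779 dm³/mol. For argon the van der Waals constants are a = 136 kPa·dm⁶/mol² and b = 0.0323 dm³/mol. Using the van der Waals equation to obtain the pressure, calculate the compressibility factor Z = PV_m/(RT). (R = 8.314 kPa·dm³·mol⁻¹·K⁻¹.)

P = RT/(V_m − b) − a/V_m² = (8.314)(189)/(0.0779 − 0.0323) − 136/(0.0779)²
  = 1571.3/0.045600 − 22411 = 34458 − 22411 = 12047 kPa
Z = PV_m/(RT) = (12047)(0.0779)/((8.314)(189)) = 938.46/1571.3 = 0.5973

Z ≈ 0.5973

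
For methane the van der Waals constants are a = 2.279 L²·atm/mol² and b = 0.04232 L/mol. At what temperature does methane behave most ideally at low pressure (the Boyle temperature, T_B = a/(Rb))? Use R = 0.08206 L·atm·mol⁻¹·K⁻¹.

T_B ≈ 656.2 K

For a van der Waals gas the second virial coefficient B₂ = b − a/(RT) vanishes at T_B = a/(Rb).
T_B = 2.279/(0.08206×0.04232) = 2.279/0.0034728 = 656.2 K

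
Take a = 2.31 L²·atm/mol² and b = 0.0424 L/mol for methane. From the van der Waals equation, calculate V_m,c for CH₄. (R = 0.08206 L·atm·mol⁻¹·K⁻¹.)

For a van der Waals gas, V_m,c = 3b.
V_m,c = 3×0.0424 = 0.1272 L/mol

V_m,c ≈ 0.1272 L/mol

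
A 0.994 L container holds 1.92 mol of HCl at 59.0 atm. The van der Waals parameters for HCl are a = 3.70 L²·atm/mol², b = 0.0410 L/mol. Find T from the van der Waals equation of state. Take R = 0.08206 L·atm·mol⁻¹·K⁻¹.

T = (P + a n²/V²)(V − nb)/(nR)
P + a n²/V² = 59.0 + (3.70)(1.92)²/(0.994)² = 72.805 atm
V − nb = 0.994 − (1.92)(0.0410) = 0.91528 L
T = (72.805)(0.91528)/((1.92)(0.08206)) = 422.9 K

T ≈ 422.9 K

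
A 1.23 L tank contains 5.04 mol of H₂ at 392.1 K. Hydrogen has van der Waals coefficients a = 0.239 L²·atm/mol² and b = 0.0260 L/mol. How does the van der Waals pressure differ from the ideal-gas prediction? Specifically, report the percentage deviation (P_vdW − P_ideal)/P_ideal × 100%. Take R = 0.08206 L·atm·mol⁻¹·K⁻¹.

Ideal: P_ideal = nRT/V = (5.04)(0.08206)(392.1)/1.23 = 131.842 atm
vdW: P = nRT/(V − nb) − a n²/V² = 162.166/1.09896 − 6.07098/1.51290 = 147.563 − 4.01281 = 143.550 atm
% deviation = (143.550 − 131.842)/131.842 × 100% = 8.88%

8.88 %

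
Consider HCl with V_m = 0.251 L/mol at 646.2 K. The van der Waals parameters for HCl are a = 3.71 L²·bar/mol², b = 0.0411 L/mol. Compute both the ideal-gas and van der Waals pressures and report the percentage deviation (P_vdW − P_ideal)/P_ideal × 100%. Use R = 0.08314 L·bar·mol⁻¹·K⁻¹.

-7.93 %

Ideal: P_ideal = RT/V_m = (0.08314)(646.2)/0.251 = 214.044 bar
vdW: P = RT/(V_m − b) − a/V_m² = 53.7251/0.209900 − 3.71/0.0630010 = 255.956 − 58.8880 = 197.068 bar
% deviation = (197.068 − 214.044)/214.044 × 100% = -7.93%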